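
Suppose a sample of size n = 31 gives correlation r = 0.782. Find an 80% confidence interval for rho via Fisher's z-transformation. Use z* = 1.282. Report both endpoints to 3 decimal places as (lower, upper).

Fisher z: z_r = atanh(r) = ½·ln((1+0.782)/(1−0.782)) = 1.050498
SE(z) = 1/√(n−3) = 1/√28 = 0.188982
80% ⇒ z* = 1.282; margin = 1.282·0.188982 = 0.242275
CI on z-scale: (0.808223, 1.292773)
Back-transform: tanh(0.808223) = 0.668609, tanh(1.292773) = 0.859851

(0.669, 0.860)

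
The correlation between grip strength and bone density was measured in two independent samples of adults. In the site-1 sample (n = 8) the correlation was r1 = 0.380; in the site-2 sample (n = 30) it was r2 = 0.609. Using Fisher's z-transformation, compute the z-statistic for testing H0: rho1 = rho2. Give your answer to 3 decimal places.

Fisher z-transforms: z1 = atanh(0.380) = 0.400060, z2 = atanh(0.609) = 0.707330; difference d = -0.307270
Var(d) = 1/5 + 1/27 = 0.2000000 + 0.0370370 = 0.2370370
z = d/√Var(d) = -0.307270 / √0.2370370 = -0.307270 / 0.486864 = -0.631

-0.631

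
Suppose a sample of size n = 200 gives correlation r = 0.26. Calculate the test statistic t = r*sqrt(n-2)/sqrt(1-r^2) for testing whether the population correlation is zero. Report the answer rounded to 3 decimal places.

t = r·√(n−2) / √(1−r²) with r = 0.26, n = 200
  = 0.26·√198 / √(1 − 0.0676)
  = 0.26·14.071247 / 0.965609
  = 3.658524 / 0.965609 = 3.789

3.789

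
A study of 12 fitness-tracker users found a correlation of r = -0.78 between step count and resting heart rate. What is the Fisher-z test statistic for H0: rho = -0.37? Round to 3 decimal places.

Fisher z: atanh(-0.78) = -1.045371, atanh(-0.37) = -0.388423
z = (z_r − z_0)·√(n−3) = (-1.045371 − (-0.388423))·√9 = -0.656948 · 3.000000 = -1.971

-1.971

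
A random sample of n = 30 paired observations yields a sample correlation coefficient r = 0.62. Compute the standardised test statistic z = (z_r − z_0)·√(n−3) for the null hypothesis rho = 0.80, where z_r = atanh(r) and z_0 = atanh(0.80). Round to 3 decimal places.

Fisher z: atanh(0.62) = 0.725005, atanh(0.80) = 1.098612
z = (z_r − z_0)·√(n−3) = (0.725005 − 1.098612)·√27 = -0.373607 · 5.196152 = -1.941

-1.941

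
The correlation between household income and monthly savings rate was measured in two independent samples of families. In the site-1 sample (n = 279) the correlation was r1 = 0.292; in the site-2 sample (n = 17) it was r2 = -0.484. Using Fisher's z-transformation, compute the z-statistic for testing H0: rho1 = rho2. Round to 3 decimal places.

3.026

Fisher z-transforms: z1 = atanh(0.292) = 0.300751, z2 = atanh(-0.484) = -0.528195; difference d = 0.828946
Var(d) = 1/276 + 1/14 = 0.0036232 + 0.0714286 = 0.0750518
z = d/√Var(d) = 0.828946 / √0.0750518 = 0.828946 / 0.273956 = 3.026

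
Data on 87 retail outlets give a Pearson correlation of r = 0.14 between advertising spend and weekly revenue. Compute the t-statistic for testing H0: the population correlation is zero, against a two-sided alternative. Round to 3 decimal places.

1.304

1 − r² = 1 − 0.0196 = 0.9804;  √(1−r²) = 0.990152
√(n−2) = √85 = 9.219544
t = r·√(n−2)/√(1−r²) = 0.14 · 9.219544 / 0.990152 = 1.304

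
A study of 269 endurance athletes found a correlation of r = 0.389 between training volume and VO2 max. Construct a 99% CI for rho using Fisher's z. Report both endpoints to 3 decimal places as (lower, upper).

z_r = atanh(0.389) = 0.410621;  SE = 1/√(n−3) = 1/√266 = 0.061314
z-limits: 0.410621 ± 2.576·0.061314 = 0.410621 ± 0.157945 = [0.252676, 0.568566]
ρ-limits: (tanh 0.252676, tanh 0.568566) = (0.247, 0.514)

(0.247, 0.514)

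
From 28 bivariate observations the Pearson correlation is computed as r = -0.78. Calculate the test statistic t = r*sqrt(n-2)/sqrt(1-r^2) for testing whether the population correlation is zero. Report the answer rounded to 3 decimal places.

t = r·√(n−2) / √(1−r²) with r = -0.78, n = 28
  = -0.78·√26 / √(1 − 0.6084)
  = -0.78·5.099020 / 0.625780
  = -3.977236 / 0.625780 = -6.356

-6.356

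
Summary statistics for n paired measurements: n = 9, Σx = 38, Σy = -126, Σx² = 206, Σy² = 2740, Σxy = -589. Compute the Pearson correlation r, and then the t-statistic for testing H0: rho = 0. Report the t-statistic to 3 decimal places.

-0.743

Numerator: nΣxy − (Σx)(Σy) = 9·(-589) − (38)(-126) = -513
Denominator: √[(nΣx²−(Σx)²)(nΣy²−(Σy)²)]
  nΣx²−(Σx)² = 9·206 − 1444 = 410;  nΣy²−(Σy)² = 9·2740 − 15876 = 8784
  √(410·8784) = √3601440 = 1897.7460
r = -513 / 1897.7460 = -0.2703
t = r·√(n−2)/√(1−r²) = -0.2703·√7 / √(1−0.073062) = -0.715147 / 0.962776 = -0.743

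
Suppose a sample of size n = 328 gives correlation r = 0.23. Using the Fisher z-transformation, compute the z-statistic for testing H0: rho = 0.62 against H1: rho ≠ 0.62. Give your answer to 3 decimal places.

-8.848

Fisher z: atanh(0.23) = 0.234189, atanh(0.62) = 0.725005
z = (z_r − z_0)·√(n−3) = (0.234189 − 0.725005)·√325 = -0.490816 · 18.027756 = -8.848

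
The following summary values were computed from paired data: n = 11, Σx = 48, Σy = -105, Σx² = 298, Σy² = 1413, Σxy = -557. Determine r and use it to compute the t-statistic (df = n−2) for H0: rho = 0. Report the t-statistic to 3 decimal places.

S_xy = nΣxy − ΣxΣy = 11·(-557) − 48·(-105) = -6127 − (-5040) = -1087
S_xx = nΣx² − (Σx)² = 11·298 − 48² = 3278 − 2304 = 974
S_yy = nΣy² − (Σy)² = 11·1413 − (-105)² = 15543 − 11025 = 4518
r = S_xy / √(S_xx·S_yy) = -1087 / √(974·4518) = -1087 / √4400532 = -1087 / 2097.7445 = -0.5182
t = r·√(n−2)/√(1−r²) = -0.5182·√9 / √(1−0.268531) = -1.554600 / 0.855260 = -1.818

-1.818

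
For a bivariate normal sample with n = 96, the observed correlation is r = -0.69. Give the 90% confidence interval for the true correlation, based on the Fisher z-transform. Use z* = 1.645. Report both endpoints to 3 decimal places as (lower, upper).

Fisher z: z_r = atanh(r) = ½·ln((1+(-0.69))/(1−(-0.69))) = -0.847956
SE(z) = 1/√(n−3) = 1/√93 = 0.103695
90% ⇒ z* = 1.645; margin = 1.645·0.103695 = 0.170578
CI on z-scale: (-1.018534, -0.677378)
Back-transform: tanh(-1.018534) = -0.769269, tanh(-0.677378) = -0.589812

(-0.769, -0.590)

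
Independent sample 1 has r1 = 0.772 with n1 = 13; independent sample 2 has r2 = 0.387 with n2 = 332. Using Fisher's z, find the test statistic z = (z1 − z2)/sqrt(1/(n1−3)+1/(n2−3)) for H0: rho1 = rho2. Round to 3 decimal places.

1.922

z1 = atanh(0.772) = 1.025259,  z2 = atanh(0.387) = 0.408267
SE = √(1/(n1−3) + 1/(n2−3)) = √(1/10 + 1/329) = √(0.1000000 + 0.0030395) = √0.1030395 = 0.320998
z = (z1 − z2)/SE = (1.025259 − 0.408267) / 0.320998 = 0.616992 / 0.320998 = 1.922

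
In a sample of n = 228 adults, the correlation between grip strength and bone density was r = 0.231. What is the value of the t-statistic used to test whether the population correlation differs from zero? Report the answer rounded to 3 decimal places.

1 − r² = 1 − 0.053361 = 0.946639;  √(1−r²) = 0.972954
√(n−2) = √226 = 15.033296
t = r·√(n−2)/√(1−r²) = 0.231 · 15.033296 / 0.972954 = 3.569

3.569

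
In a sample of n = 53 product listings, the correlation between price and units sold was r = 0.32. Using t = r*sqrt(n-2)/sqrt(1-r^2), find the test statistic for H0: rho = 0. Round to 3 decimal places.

t = r·√(n−2) / √(1−r²) with r = 0.32, n = 53
  = 0.32·√51 / √(1 − 0.1024)
  = 0.32·7.141428 / 0.947418
  = 2.285257 / 0.947418 = 2.412

2.412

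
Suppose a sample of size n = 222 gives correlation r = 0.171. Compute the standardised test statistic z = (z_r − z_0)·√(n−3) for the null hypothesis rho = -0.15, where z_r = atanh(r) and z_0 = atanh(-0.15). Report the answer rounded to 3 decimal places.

z_r = atanh(0.171) = 0.172697,  z_0 = atanh(-0.15) = -0.151140
SE = 1/√(n−3) = 1/√219 = 0.067574
z = (z_r − z_0)/SE = (0.172697 − (-0.151140)) / 0.067574 = 0.323837 / 0.067574 = 4.792

4.792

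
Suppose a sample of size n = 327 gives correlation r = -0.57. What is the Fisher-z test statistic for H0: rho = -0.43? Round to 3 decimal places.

Fisher z: atanh(-0.57) = -0.647523, atanh(-0.43) = -0.459897
z = (z_r − z_0)·√(n−3) = (-0.647523 − (-0.459897))·√324 = -0.187626 · 18.000000 = -3.377

-3.377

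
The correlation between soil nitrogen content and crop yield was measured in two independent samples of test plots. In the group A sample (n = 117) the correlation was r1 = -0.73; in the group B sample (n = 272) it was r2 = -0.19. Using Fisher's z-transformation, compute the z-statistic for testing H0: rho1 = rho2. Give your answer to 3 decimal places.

z1 = atanh(-0.73) = -0.928727,  z2 = atanh(-0.19) = -0.192337
SE = √(1/(n1−3) + 1/(n2−3)) = √(1/114 + 1/269) = √(0.0087719 + 0.0037175) = √0.0124894 = 0.111756
z = (z1 − z2)/SE = (-0.928727 − (-0.192337)) / 0.111756 = -0.736390 / 0.111756 = -6.589

-6.589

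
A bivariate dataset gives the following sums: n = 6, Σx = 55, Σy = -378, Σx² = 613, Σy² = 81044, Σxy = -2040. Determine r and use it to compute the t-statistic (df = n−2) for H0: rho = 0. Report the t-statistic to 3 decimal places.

1.391

S_xy = nΣxy − ΣxΣy = 6·(-2040) − 55·(-378) = -12240 − (-20790) = 8550
S_xx = nΣx² − (Σx)² = 6·613 − 55² = 3678 − 3025 = 653
S_yy = nΣy² − (Σy)² = 6·81044 − (-378)² = 486264 − 142884 = 343380
r = S_xy / √(S_xx·S_yy) = 8550 / √(653·343380) = 8550 / √224227140 = 8550 / 14974.2158 = 0.5710
t = r·√(n−2)/√(1−r²) = 0.5710·√4 / √(1−0.326041) = 1.142000 / 0.820950 = 1.391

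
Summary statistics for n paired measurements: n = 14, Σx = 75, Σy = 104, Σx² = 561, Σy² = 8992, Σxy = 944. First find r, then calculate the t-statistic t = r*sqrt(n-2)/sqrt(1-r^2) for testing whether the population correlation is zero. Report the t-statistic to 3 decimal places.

S_xy = nΣxy − ΣxΣy = 14·944 − 75·104 = 13216 − 7800 = 5416
S_xx = nΣx² − (Σx)² = 14·561 − 75² = 7854 − 5625 = 2229
S_yy = nΣy² − (Σy)² = 14·8992 − 104² = 125888 − 10816 = 115072
r = S_xy / √(S_xx·S_yy) = 5416 / √(2229·115072) = 5416 / √256495488 = 5416 / 16015.4765 = 0.3382
t = r·√(n−2)/√(1−r²) = 0.3382·√12 / √(1−0.114379) = 1.171559 / 0.941074 = 1.245

1.245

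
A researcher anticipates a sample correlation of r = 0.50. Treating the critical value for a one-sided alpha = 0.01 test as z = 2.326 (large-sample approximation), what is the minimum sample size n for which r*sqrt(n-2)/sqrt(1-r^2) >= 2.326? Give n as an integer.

19

Need r·√(n−2)/√(1−r²) ≥ 2.326
√(n−2) ≥ 2.326·√(1−0.2500) / 0.50 = 2.326·0.866025 / 0.50 = 4.0287
n−2 ≥ 16.2304  ⇒  n ≥ 18.2304
Smallest integer n = 19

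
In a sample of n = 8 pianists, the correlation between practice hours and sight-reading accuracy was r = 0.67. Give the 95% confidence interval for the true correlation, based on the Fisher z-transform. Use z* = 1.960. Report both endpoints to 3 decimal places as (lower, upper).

Fisher z: z_r = atanh(r) = ½·ln((1+0.67)/(1−0.67)) = 0.810743
SE(z) = 1/√(n−3) = 1/√5 = 0.447214
95% ⇒ z* = 1.960; margin = 1.960·0.447214 = 0.876539
CI on z-scale: (-0.065796, 1.687282)
Back-transform: tanh(-0.065796) = -0.065701, tanh(1.687282) = 0.933800

(-0.066, 0.934)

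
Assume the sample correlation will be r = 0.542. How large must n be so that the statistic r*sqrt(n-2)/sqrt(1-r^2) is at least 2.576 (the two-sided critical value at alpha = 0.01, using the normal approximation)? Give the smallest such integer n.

18

Need r·√(n−2)/√(1−r²) ≥ 2.576
√(n−2) ≥ 2.576·√(1−0.293764) / 0.542 = 2.576·0.840378 / 0.542 = 3.9941
n−2 ≥ 15.9528  ⇒  n ≥ 17.9528
Smallest integer n = 18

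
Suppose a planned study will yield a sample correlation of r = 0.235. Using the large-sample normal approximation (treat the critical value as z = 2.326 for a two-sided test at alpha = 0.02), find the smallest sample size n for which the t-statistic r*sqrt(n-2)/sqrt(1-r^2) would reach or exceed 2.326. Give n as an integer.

r√(n−2)/√(1−r²) ≥ 2.326  ⇔  n−2 ≥ (2.326)²·(1−r²)/r²
(1−r²)/r² = (1−0.055225)/0.055225 = 17.1077
n ≥ 2 + 5.410276·17.1077 = 2 + 92.5574 = 94.5574
⌈94.5574⌉ = 95

95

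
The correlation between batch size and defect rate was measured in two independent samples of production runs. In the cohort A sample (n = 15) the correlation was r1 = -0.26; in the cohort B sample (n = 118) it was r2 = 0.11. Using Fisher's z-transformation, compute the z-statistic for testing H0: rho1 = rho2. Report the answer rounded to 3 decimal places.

-1.241

Fisher z-transforms: z1 = atanh(-0.26) = -0.266108, z2 = atanh(0.11) = 0.110447; difference d = -0.376555
Var(d) = 1/12 + 1/115 = 0.0833333 + 0.0086957 = 0.0920290
z = d/√Var(d) = -0.376555 / √0.0920290 = -0.376555 / 0.303363 = -1.241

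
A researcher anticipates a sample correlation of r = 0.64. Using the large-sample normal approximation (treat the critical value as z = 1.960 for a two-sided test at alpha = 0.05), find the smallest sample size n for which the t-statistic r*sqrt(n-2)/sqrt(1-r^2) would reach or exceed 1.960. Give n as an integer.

8

r√(n−2)/√(1−r²) ≥ 1.960  ⇔  n−2 ≥ (1.960)²·(1−r²)/r²
(1−r²)/r² = (1−0.4096)/0.4096 = 1.4414
n ≥ 2 + 3.8416·1.4414 = 2 + 5.5373 = 7.5373
⌈7.5373⌉ = 8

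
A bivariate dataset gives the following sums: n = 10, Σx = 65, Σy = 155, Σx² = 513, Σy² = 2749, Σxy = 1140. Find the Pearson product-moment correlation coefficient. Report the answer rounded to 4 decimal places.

Numerator: nΣxy − (Σx)(Σy) = 10·1140 − (65)(155) = 1325
Denominator: √[(nΣx²−(Σx)²)(nΣy²−(Σy)²)]
  nΣx²−(Σx)² = 10·513 − 4225 = 905;  nΣy²−(Σy)² = 10·2749 − 24025 = 3465
  √(905·3465) = √3135825 = 1770.8261
r = 1325 / 1770.8261 = 0.7482

0.7482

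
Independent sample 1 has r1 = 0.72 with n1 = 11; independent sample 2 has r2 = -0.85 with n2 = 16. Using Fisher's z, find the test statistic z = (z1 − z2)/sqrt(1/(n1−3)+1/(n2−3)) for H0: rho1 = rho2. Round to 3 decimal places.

4.815

z1 = atanh(0.72) = 0.907645,  z2 = atanh(-0.85) = -1.256153
SE = √(1/(n1−3) + 1/(n2−3)) = √(1/8 + 1/13) = √(0.1250000 + 0.0769231) = √0.2019231 = 0.449359
z = (z1 − z2)/SE = (0.907645 − (-1.256153)) / 0.449359 = 2.163798 / 0.449359 = 4.815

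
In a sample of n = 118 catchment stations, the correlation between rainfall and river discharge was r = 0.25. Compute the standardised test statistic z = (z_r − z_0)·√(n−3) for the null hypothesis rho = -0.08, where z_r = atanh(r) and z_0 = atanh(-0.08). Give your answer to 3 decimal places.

z_r = atanh(0.25) = 0.255413,  z_0 = atanh(-0.08) = -0.080171
SE = 1/√(n−3) = 1/√115 = 0.093250
z = (z_r − z_0)/SE = (0.255413 − (-0.080171)) / 0.093250 = 0.335584 / 0.093250 = 3.599

3.599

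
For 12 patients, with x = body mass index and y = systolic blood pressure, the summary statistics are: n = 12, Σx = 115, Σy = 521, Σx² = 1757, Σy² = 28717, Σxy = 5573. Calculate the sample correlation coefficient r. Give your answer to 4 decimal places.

S_xy = nΣxy − ΣxΣy = 12·5573 − 115·521 = 66876 − 59915 = 6961
S_xx = nΣx² − (Σx)² = 12·1757 − 115² = 21084 − 13225 = 7859
S_yy = nΣy² − (Σy)² = 12·28717 − 521² = 344604 − 271441 = 73163
r = S_xy / √(S_xx·S_yy) = 6961 / √(7859·73163) = 6961 / √574988017 = 6961 / 23978.9078 = 0.2903

0.2903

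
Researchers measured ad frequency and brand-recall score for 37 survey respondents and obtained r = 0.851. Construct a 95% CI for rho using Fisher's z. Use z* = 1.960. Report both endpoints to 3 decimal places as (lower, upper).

z_r = atanh(0.851) = 1.259768;  SE = 1/√(n−3) = 1/√34 = 0.171499
z-limits: 1.259768 ± 1.960·0.171499 = 1.259768 ± 0.336138 = [0.923630, 1.595906]
ρ-limits: (tanh 0.923630, tanh 1.595906) = (0.728, 0.921)

(0.728, 0.921)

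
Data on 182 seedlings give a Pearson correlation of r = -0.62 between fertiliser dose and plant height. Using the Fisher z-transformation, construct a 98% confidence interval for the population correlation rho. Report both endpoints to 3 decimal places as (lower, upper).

z_r = atanh(-0.62) = -0.725005;  SE = 1/√(n−3) = 1/√179 = 0.074744
z-limits: -0.725005 ± 2.326·0.074744 = -0.725005 ± 0.173855 = [-0.898860, -0.551150]
ρ-limits: (tanh -0.898860, tanh -0.551150) = (-0.716, -0.501)

(-0.716, -0.501)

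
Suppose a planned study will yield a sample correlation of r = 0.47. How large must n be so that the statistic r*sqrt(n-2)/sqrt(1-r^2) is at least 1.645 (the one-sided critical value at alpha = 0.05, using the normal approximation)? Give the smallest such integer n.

12

Need r·√(n−2)/√(1−r²) ≥ 1.645
√(n−2) ≥ 1.645·√(1−0.2209) / 0.47 = 1.645·0.882666 / 0.47 = 3.0893
n−2 ≥ 9.5438  ⇒  n ≥ 11.5438
Smallest integer n = 12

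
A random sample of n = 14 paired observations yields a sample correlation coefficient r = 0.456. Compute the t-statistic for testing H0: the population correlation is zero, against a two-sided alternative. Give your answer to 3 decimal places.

t = r·√(n−2) / √(1−r²) with r = 0.456, n = 14
  = 0.456·√12 / √(1 − 0.207936)
  = 0.456·3.464102 / 0.889980
  = 1.579631 / 0.889980 = 1.775

1.775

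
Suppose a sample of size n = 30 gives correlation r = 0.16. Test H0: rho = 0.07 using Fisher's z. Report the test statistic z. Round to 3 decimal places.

0.474

z_r = atanh(0.16) = 0.161387,  z_0 = atanh(0.07) = 0.070115
SE = 1/√(n−3) = 1/√27 = 0.192450
z = (z_r − z_0)/SE = (0.161387 − 0.070115) / 0.192450 = 0.091272 / 0.192450 = 0.474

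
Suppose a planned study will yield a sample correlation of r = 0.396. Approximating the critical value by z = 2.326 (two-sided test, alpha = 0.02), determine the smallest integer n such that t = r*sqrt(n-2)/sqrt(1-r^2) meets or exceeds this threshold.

32

Need r·√(n−2)/√(1−r²) ≥ 2.326
√(n−2) ≥ 2.326·√(1−0.156816) / 0.396 = 2.326·0.918251 / 0.396 = 5.3936
n−2 ≥ 29.0909  ⇒  n ≥ 31.0909
Smallest integer n = 32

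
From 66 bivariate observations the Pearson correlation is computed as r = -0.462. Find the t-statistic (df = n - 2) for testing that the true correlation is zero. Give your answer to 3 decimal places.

-4.167

t = r·√(n−2) / √(1−r²) with r = -0.462, n = 66
  = -0.462·√64 / √(1 − 0.213444)
  = -0.462·8.000000 / 0.886880
  = -3.696000 / 0.886880 = -4.167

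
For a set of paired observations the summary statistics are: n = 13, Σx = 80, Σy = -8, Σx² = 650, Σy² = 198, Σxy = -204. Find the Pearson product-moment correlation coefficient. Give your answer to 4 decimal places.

S_xy = nΣxy − ΣxΣy = 13·(-204) − 80·(-8) = -2652 − (-640) = -2012
S_xx = nΣx² − (Σx)² = 13·650 − 80² = 8450 − 6400 = 2050
S_yy = nΣy² − (Σy)² = 13·198 − (-8)² = 2574 − 64 = 2510
r = S_xy / √(S_xx·S_yy) = -2012 / √(2050·2510) = -2012 / √5145500 = -2012 / 2268.3695 = -0.8870

-0.8870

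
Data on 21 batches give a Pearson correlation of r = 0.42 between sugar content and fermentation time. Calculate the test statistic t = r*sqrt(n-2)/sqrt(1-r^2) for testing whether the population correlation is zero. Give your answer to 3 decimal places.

2.017

1 − r² = 1 − 0.1764 = 0.8236;  √(1−r²) = 0.907524
√(n−2) = √19 = 4.358899
t = r·√(n−2)/√(1−r²) = 0.42 · 4.358899 / 0.907524 = 2.017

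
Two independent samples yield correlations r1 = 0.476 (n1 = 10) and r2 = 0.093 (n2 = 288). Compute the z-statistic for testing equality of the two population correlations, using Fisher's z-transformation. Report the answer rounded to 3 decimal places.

Fisher z-transforms: z1 = atanh(0.476) = 0.517800, z2 = atanh(0.093) = 0.093270; difference d = 0.424530
Var(d) = 1/7 + 1/285 = 0.1428571 + 0.0035088 = 0.1463659
z = d/√Var(d) = 0.424530 / √0.1463659 = 0.424530 / 0.382578 = 1.110

1.110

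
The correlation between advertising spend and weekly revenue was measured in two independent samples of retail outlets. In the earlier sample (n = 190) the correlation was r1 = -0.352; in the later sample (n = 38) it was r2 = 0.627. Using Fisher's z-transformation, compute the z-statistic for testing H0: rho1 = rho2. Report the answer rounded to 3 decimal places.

Fisher z-transforms: z1 = atanh(-0.352) = -0.367725, z2 = atanh(0.627) = 0.736457; difference d = -1.104182
Var(d) = 1/187 + 1/35 = 0.0053476 + 0.0285714 = 0.0339190
z = d/√Var(d) = -1.104182 / √0.0339190 = -1.104182 / 0.184171 = -5.995

-5.995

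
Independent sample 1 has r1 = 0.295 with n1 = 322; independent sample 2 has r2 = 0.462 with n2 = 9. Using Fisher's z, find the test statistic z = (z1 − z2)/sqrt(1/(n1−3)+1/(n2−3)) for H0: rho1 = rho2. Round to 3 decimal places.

z1 = atanh(0.295) = 0.304034,  z2 = atanh(0.462) = 0.499851
SE = √(1/(n1−3) + 1/(n2−3)) = √(1/319 + 1/6) = √(0.0031348 + 0.1666667) = √0.1698015 = 0.412070
z = (z1 − z2)/SE = (0.304034 − 0.499851) / 0.412070 = -0.195817 / 0.412070 = -0.475

-0.475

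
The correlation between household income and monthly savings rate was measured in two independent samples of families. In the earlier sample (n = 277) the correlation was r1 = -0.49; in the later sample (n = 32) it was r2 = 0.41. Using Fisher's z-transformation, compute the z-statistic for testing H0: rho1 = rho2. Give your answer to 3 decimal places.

-4.976

z1 = atanh(-0.49) = -0.536060,  z2 = atanh(0.41) = 0.435611
SE = √(1/(n1−3) + 1/(n2−3)) = √(1/274 + 1/29) = √(0.0036496 + 0.0344828) = √0.0381324 = 0.195275
z = (z1 − z2)/SE = (-0.536060 − 0.435611) / 0.195275 = -0.971671 / 0.195275 = -4.976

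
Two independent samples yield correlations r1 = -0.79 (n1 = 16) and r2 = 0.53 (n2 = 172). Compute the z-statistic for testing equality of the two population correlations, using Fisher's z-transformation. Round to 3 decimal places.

-5.773

Fisher z-transforms: z1 = atanh(-0.79) = -1.071432, z2 = atanh(0.53) = 0.590145; difference d = -1.661577
Var(d) = 1/13 + 1/169 = 0.0769231 + 0.0059172 = 0.0828403
z = d/√Var(d) = -1.661577 / √0.0828403 = -1.661577 / 0.287820 = -5.773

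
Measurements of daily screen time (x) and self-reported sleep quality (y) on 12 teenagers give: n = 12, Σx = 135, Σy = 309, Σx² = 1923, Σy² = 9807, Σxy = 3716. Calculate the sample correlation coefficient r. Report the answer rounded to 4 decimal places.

0.2772

S_xy = nΣxy − ΣxΣy = 12·3716 − 135·309 = 44592 − 41715 = 2877
S_xx = nΣx² − (Σx)² = 12·1923 − 135² = 23076 − 18225 = 4851
S_yy = nΣy² − (Σy)² = 12·9807 − 309² = 117684 − 95481 = 22203
r = S_xy / √(S_xx·S_yy) = 2877 / √(4851·22203) = 2877 / √107706753 = 2877 / 10378.1864 = 0.2772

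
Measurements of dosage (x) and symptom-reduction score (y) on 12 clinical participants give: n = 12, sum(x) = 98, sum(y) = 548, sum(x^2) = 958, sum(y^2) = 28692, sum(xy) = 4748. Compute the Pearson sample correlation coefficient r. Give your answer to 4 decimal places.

Numerator: nΣxy − (Σx)(Σy) = 12·4748 − (98)(548) = 3272
Denominator: √[(nΣx²−(Σx)²)(nΣy²−(Σy)²)]
  nΣx²−(Σx)² = 12·958 − 9604 = 1892;  nΣy²−(Σy)² = 12·28692 − 300304 = 44000
  √(1892·44000) = √83248000 = 9124.0342
r = 3272 / 9124.0342 = 0.3586

0.3586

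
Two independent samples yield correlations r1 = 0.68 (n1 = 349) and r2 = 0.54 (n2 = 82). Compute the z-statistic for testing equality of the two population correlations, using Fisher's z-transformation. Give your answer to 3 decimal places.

Fisher z-transforms: z1 = atanh(0.68) = 0.829114, z2 = atanh(0.54) = 0.604156; difference d = 0.224958
Var(d) = 1/346 + 1/79 = 0.0028902 + 0.0126582 = 0.0155484
z = d/√Var(d) = 0.224958 / √0.0155484 = 0.224958 / 0.124693 = 1.804

1.804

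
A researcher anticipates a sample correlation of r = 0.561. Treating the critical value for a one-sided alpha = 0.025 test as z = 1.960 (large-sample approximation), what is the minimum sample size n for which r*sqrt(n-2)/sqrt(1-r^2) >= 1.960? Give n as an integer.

r√(n−2)/√(1−r²) ≥ 1.960  ⇔  n−2 ≥ (1.960)²·(1−r²)/r²
(1−r²)/r² = (1−0.314721)/0.314721 = 2.1774
n ≥ 2 + 3.8416·2.1774 = 2 + 8.3647 = 10.3647
⌈10.3647⌉ = 11

11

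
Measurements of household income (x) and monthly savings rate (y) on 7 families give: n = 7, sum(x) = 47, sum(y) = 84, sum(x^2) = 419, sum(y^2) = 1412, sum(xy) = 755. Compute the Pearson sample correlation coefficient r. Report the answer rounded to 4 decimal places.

0.9344

Numerator: nΣxy − (Σx)(Σy) = 7·755 − (47)(84) = 1337
Denominator: √[(nΣx²−(Σx)²)(nΣy²−(Σy)²)]
  nΣx²−(Σx)² = 7·419 − 2209 = 724;  nΣy²−(Σy)² = 7·1412 − 7056 = 2828
  √(724·2828) = √2047472 = 1430.8990
r = 1337 / 1430.8990 = 0.9344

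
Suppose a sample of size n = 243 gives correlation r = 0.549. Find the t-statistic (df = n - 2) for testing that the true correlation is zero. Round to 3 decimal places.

10.197

1 − r² = 1 − 0.301401 = 0.698599;  √(1−r²) = 0.835822
√(n−2) = √241 = 15.524175
t = r·√(n−2)/√(1−r²) = 0.549 · 15.524175 / 0.835822 = 10.197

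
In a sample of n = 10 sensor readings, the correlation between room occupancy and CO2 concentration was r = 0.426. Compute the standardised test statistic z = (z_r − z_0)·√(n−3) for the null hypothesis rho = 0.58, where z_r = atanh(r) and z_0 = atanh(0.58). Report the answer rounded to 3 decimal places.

z_r = atanh(0.426) = 0.455000,  z_0 = atanh(0.58) = 0.662463
SE = 1/√(n−3) = 1/√7 = 0.377964
z = (z_r − z_0)/SE = (0.455000 − 0.662463) / 0.377964 = -0.207463 / 0.377964 = -0.549

-0.549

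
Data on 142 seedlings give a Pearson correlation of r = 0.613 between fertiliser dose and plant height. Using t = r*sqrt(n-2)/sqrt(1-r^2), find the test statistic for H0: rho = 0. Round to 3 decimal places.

t = r·√(n−2) / √(1−r²) with r = 0.613, n = 142
  = 0.613·√140 / √(1 − 0.375769)
  = 0.613·11.832160 / 0.790083
  = 7.253114 / 0.790083 = 9.180

9.180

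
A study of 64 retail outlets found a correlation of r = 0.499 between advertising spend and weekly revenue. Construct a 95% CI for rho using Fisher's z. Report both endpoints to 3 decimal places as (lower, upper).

Fisher z: z_r = atanh(r) = ½·ln((1+0.499)/(1−0.499)) = 0.547974
SE(z) = 1/√(n−3) = 1/√61 = 0.128037
95% ⇒ z* = 1.960; margin = 1.960·0.128037 = 0.250953
CI on z-scale: (0.297021, 0.798927)
Back-transform: tanh(0.297021) = 0.288584, tanh(0.798927) = 0.663436

(0.289, 0.663)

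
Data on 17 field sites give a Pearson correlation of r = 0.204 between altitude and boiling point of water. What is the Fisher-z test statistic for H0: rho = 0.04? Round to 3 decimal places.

0.624

z_r = atanh(0.204) = 0.206903,  z_0 = atanh(0.04) = 0.040021
SE = 1/√(n−3) = 1/√14 = 0.267261
z = (z_r − z_0)/SE = (0.206903 − 0.040021) / 0.267261 = 0.166882 / 0.267261 = 0.624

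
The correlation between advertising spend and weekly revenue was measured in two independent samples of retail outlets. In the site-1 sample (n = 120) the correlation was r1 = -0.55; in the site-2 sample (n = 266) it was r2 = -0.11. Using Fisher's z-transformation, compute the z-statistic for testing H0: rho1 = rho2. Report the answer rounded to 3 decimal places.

-4.571

Fisher z-transforms: z1 = atanh(-0.55) = -0.618381, z2 = atanh(-0.11) = -0.110447; difference d = -0.507934
Var(d) = 1/117 + 1/263 = 0.0085470 + 0.0038023 = 0.0123493
z = d/√Var(d) = -0.507934 / √0.0123493 = -0.507934 / 0.111127 = -4.571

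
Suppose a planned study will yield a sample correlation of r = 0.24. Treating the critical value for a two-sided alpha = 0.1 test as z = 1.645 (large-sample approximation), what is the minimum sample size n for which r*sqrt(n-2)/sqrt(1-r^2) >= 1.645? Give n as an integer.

r√(n−2)/√(1−r²) ≥ 1.645  ⇔  n−2 ≥ (1.645)²·(1−r²)/r²
(1−r²)/r² = (1−0.0576)/0.0576 = 16.3611
n ≥ 2 + 2.706025·16.3611 = 2 + 44.2735 = 46.2735
⌈46.2735⌉ = 47

47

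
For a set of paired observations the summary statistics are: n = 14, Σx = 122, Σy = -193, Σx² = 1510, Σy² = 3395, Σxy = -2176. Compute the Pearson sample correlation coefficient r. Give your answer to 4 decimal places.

S_xy = nΣxy − ΣxΣy = 14·(-2176) − 122·(-193) = -30464 − (-23546) = -6918
S_xx = nΣx² − (Σx)² = 14·1510 − 122² = 21140 − 14884 = 6256
S_yy = nΣy² − (Σy)² = 14·3395 − (-193)² = 47530 − 37249 = 10281
r = S_xy / √(S_xx·S_yy) = -6918 / √(6256·10281) = -6918 / √64317936 = -6918 / 8019.8464 = -0.8626

-0.8626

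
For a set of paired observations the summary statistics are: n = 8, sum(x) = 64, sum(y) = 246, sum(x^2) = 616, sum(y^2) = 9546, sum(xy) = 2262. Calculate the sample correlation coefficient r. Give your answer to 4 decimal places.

0.6476

S_xy = nΣxy − ΣxΣy = 8·2262 − 64·246 = 18096 − 15744 = 2352
S_xx = nΣx² − (Σx)² = 8·616 − 64² = 4928 − 4096 = 832
S_yy = nΣy² − (Σy)² = 8·9546 − 246² = 76368 − 60516 = 15852
r = S_xy / √(S_xx·S_yy) = 2352 / √(832·15852) = 2352 / √13188864 = 2352 / 3631.6476 = 0.6476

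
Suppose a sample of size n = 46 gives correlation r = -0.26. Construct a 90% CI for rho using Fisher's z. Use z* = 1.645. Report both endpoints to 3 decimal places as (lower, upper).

(-0.475, -0.015)

z_r = atanh(-0.26) = -0.266108;  SE = 1/√(n−3) = 1/√43 = 0.152499
z-limits: -0.266108 ± 1.645·0.152499 = -0.266108 ± 0.250861 = [-0.516969, -0.015247]
ρ-limits: (tanh -0.516969, tanh -0.015247) = (-0.475, -0.015)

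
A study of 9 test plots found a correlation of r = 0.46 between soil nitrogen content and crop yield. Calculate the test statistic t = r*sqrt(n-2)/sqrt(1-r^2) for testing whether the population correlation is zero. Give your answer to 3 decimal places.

1.371

t = r·√(n−2) / √(1−r²) with r = 0.46, n = 9
  = 0.46·√7 / √(1 − 0.2116)
  = 0.46·2.645751 / 0.887919
  = 1.217045 / 0.887919 = 1.371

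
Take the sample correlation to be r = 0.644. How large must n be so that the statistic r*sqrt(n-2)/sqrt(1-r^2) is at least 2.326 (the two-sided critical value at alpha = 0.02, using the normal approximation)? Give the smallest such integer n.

10

r√(n−2)/√(1−r²) ≥ 2.326  ⇔  n−2 ≥ (2.326)²·(1−r²)/r²
(1−r²)/r² = (1−0.414736)/0.414736 = 1.4112
n ≥ 2 + 5.410276·1.4112 = 2 + 7.6350 = 9.6350
⌈9.6350⌉ = 10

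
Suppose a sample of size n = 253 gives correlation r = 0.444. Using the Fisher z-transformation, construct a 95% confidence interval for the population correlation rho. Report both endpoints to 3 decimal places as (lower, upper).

(0.339, 0.538)

z_r = atanh(0.444) = 0.477202;  SE = 1/√(n−3) = 1/√250 = 0.063246
z-limits: 0.477202 ± 1.960·0.063246 = 0.477202 ± 0.123962 = [0.353240, 0.601164]
ρ-limits: (tanh 0.353240, tanh 0.601164) = (0.339, 0.538)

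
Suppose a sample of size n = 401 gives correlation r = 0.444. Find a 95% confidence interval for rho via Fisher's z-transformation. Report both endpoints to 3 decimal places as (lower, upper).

Fisher z: z_r = atanh(r) = ½·ln((1+0.444)/(1−0.444)) = 0.477202
SE(z) = 1/√(n−3) = 1/√398 = 0.050125
95% ⇒ z* = 1.960; margin = 1.960·0.050125 = 0.098245
CI on z-scale: (0.378957, 0.575447)
Back-transform: tanh(0.378957) = 0.361801, tanh(0.575447) = 0.519348

(0.362, 0.519)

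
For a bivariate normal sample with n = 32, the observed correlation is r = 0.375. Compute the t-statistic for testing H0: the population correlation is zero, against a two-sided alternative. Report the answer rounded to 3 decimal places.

1 − r² = 1 − 0.140625 = 0.859375;  √(1−r²) = 0.927025
√(n−2) = √30 = 5.477226
t = r·√(n−2)/√(1−r²) = 0.375 · 5.477226 / 0.927025 = 2.216

2.216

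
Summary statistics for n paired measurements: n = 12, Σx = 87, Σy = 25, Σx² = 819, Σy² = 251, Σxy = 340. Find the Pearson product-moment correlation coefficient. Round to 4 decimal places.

S_xy = nΣxy − ΣxΣy = 12·340 − 87·25 = 4080 − 2175 = 1905
S_xx = nΣx² − (Σx)² = 12·819 − 87² = 9828 − 7569 = 2259
S_yy = nΣy² − (Σy)² = 12·251 − 25² = 3012 − 625 = 2387
r = S_xy / √(S_xx·S_yy) = 1905 / √(2259·2387) = 1905 / √5392233 = 1905 / 2322.1182 = 0.8204

0.8204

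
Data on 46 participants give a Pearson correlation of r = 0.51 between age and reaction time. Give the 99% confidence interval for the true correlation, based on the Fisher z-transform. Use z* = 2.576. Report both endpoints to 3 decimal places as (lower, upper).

z_r = atanh(0.51) = 0.562730;  SE = 1/√(n−3) = 1/√43 = 0.152499
z-limits: 0.562730 ± 2.576·0.152499 = 0.562730 ± 0.392837 = [0.169893, 0.955567]
ρ-limits: (tanh 0.169893, tanh 0.955567) = (0.168, 0.742)

(0.168, 0.742)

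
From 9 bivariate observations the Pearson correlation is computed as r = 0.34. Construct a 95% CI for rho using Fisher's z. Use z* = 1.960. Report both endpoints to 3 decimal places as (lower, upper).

(-0.419, 0.819)

z_r = atanh(0.34) = 0.354093;  SE = 1/√(n−3) = 1/√6 = 0.408248
z-limits: 0.354093 ± 1.960·0.408248 = 0.354093 ± 0.800166 = [-0.446073, 1.154259]
ρ-limits: (tanh -0.446073, tanh 1.154259) = (-0.419, 0.819)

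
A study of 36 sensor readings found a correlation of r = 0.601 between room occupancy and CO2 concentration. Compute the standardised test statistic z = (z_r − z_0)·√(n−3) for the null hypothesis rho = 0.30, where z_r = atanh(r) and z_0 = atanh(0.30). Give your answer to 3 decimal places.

2.213

Fisher z: atanh(0.601) = 0.694711, atanh(0.30) = 0.309520
z = (z_r − z_0)·√(n−3) = (0.694711 − 0.309520)·√33 = 0.385191 · 5.744563 = 2.213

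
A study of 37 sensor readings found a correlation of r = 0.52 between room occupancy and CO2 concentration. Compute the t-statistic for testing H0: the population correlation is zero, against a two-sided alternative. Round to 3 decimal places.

t = r·√(n−2) / √(1−r²) with r = 0.52, n = 37
  = 0.52·√35 / √(1 − 0.2704)
  = 0.52·5.916080 / 0.854166
  = 3.076362 / 0.854166 = 3.602

3.602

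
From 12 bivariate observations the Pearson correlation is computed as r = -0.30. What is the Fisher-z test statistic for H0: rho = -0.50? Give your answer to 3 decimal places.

0.719

Fisher z: atanh(-0.30) = -0.309520, atanh(-0.50) = -0.549306
z = (z_r − z_0)·√(n−3) = (-0.309520 − (-0.549306))·√9 = 0.239786 · 3.000000 = 0.719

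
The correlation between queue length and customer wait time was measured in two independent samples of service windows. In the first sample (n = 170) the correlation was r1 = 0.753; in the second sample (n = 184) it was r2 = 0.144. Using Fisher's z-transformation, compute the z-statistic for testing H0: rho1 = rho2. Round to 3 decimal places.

Fisher z-transforms: z1 = atanh(0.753) = 0.979848, z2 = atanh(0.144) = 0.145008; difference d = 0.834840
Var(d) = 1/167 + 1/181 = 0.0059880 + 0.0055249 = 0.0115129
z = d/√Var(d) = 0.834840 / √0.0115129 = 0.834840 / 0.107298 = 7.781

7.781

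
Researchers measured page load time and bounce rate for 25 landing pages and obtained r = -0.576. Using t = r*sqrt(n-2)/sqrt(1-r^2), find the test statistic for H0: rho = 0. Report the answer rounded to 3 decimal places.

-3.379

t = r·√(n−2) / √(1−r²) with r = -0.576, n = 25
  = -0.576·√23 / √(1 − 0.331776)
  = -0.576·4.795832 / 0.817450
  = -2.762399 / 0.817450 = -3.379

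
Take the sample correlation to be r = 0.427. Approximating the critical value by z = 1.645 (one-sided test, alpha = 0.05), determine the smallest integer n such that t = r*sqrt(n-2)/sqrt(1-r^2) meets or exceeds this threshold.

15

Need r·√(n−2)/√(1−r²) ≥ 1.645
√(n−2) ≥ 1.645·√(1−0.182329) / 0.427 = 1.645·0.904252 / 0.427 = 3.4836
n−2 ≥ 12.1355  ⇒  n ≥ 14.1355
Smallest integer n = 15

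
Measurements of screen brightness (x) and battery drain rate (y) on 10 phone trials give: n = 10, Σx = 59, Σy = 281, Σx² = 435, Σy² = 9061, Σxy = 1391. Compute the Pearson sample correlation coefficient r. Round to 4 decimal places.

-0.8389

S_xy = nΣxy − ΣxΣy = 10·1391 − 59·281 = 13910 − 16579 = -2669
S_xx = nΣx² − (Σx)² = 10·435 − 59² = 4350 − 3481 = 869
S_yy = nΣy² − (Σy)² = 10·9061 − 281² = 90610 − 78961 = 11649
r = S_xy / √(S_xx·S_yy) = -2669 / √(869·11649) = -2669 / √10122981 = -2669 / 3181.6632 = -0.8389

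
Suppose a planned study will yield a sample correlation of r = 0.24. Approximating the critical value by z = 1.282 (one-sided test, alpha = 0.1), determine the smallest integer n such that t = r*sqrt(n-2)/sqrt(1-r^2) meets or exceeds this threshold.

r√(n−2)/√(1−r²) ≥ 1.282  ⇔  n−2 ≥ (1.282)²·(1−r²)/r²
(1−r²)/r² = (1−0.0576)/0.0576 = 16.3611
n ≥ 2 + 1.643524·16.3611 = 2 + 26.8899 = 28.8899
⌈28.8899⌉ = 29

29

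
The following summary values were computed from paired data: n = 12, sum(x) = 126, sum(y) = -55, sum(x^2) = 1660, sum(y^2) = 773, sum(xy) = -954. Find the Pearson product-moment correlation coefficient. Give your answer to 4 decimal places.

Numerator: nΣxy − (Σx)(Σy) = 12·(-954) − (126)(-55) = -4518
Denominator: √[(nΣx²−(Σx)²)(nΣy²−(Σy)²)]
  nΣx²−(Σx)² = 12·1660 − 15876 = 4044;  nΣy²−(Σy)² = 12·773 − 3025 = 6251
  √(4044·6251) = √25279044 = 5027.8270
r = -4518 / 5027.8270 = -0.8986

-0.8986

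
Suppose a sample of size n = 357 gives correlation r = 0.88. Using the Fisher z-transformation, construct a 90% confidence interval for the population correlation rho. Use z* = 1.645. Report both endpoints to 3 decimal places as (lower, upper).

z_r = atanh(0.88) = 1.375768;  SE = 1/√(n−3) = 1/√354 = 0.053149
z-limits: 1.375768 ± 1.645·0.053149 = 1.375768 ± 0.087430 = [1.288338, 1.463198]
ρ-limits: (tanh 1.288338, tanh 1.463198) = (0.859, 0.898)

(0.859, 0.898)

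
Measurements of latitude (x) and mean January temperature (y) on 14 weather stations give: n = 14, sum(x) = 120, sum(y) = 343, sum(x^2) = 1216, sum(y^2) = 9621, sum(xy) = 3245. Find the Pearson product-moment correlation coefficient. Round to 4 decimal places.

0.6385

S_xy = nΣxy − ΣxΣy = 14·3245 − 120·343 = 45430 − 41160 = 4270
S_xx = nΣx² − (Σx)² = 14·1216 − 120² = 17024 − 14400 = 2624
S_yy = nΣy² − (Σy)² = 14·9621 − 343² = 134694 − 117649 = 17045
r = S_xy / √(S_xx·S_yy) = 4270 / √(2624·17045) = 4270 / √44726080 = 4270 / 6687.7560 = 0.6385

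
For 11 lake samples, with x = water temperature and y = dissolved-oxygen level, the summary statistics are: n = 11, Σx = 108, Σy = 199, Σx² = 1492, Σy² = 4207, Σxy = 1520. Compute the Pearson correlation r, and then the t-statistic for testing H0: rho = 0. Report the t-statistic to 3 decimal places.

-4.792

Numerator: nΣxy − (Σx)(Σy) = 11·1520 − (108)(199) = -4772
Denominator: √[(nΣx²−(Σx)²)(nΣy²−(Σy)²)]
  nΣx²−(Σx)² = 11·1492 − 11664 = 4748;  nΣy²−(Σy)² = 11·4207 − 39601 = 6676
  √(4748·6676) = √31697648 = 5630.0664
r = -4772 / 5630.0664 = -0.8476
t = r·√(n−2)/√(1−r²) = -0.8476·√9 / √(1−0.718426) = -2.542800 / 0.530635 = -4.792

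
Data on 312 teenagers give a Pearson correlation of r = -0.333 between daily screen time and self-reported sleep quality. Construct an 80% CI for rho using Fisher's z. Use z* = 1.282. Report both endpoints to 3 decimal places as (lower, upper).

(-0.396, -0.267)

z_r = atanh(-0.333) = -0.346199;  SE = 1/√(n−3) = 1/√309 = 0.056888
z-limits: -0.346199 ± 1.282·0.056888 = -0.346199 ± 0.072930 = [-0.419129, -0.273269]
ρ-limits: (tanh -0.419129, tanh -0.273269) = (-0.396, -0.267)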